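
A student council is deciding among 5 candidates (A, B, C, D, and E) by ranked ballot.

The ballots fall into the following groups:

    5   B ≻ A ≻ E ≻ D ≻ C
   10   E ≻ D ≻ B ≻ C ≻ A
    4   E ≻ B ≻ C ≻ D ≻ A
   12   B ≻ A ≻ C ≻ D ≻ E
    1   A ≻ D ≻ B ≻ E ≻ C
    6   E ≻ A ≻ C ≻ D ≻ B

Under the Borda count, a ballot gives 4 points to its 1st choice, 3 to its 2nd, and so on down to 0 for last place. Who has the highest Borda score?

Borda scores:
  A: 5·3 + 10·0 + 4·0 + 12·3 + 4 + 6·3 = 73
  B: 5·4 + 10·2 + 4·3 + 12·4 + 2 + 6·0 = 102
  C: 5·0 + 10·1 + 4·2 + 12·2 + 0 + 6·2 = 54
  D: 5·1 + 10·3 + 4·1 + 12·1 + 3 + 6·1 = 60
  E: 5·2 + 10·4 + 4·4 + 12·0 + 1 + 6·4 = 91
B has the highest total.

B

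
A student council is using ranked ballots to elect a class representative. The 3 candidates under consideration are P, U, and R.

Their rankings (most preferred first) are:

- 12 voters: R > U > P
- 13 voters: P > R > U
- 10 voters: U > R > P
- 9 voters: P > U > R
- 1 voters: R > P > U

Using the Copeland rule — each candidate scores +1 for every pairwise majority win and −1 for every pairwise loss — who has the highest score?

R

Pairwise results:
  P vs U: P wins 23–22.
  P vs R: R wins 23–22.
  U vs R: R wins 26–19.
Copeland scores (wins − losses):
  P: 1 − 1 = 0
  U: 0 − 2 = -2
  R: 2 − 0 = 2
R has the best Copeland score.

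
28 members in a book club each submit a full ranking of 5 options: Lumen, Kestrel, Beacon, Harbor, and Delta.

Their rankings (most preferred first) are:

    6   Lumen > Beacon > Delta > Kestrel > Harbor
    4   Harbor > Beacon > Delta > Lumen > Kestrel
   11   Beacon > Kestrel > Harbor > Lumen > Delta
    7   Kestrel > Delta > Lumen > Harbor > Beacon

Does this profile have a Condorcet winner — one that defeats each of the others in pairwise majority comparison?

Head-to-head results (28 voters total):
Lumen vs Kestrel: Kestrel wins 18–10.
Lumen vs Beacon: Beacon wins 15–13.
Lumen vs Harbor: Harbor wins 15–13.
Lumen vs Delta: Lumen wins 17–11.
Kestrel vs Beacon: Beacon wins 21–7.
Kestrel vs Harbor: Kestrel wins 24–4.
Kestrel vs Delta: Kestrel wins 18–10.
Beacon vs Harbor: Beacon wins 17–11.
Beacon vs Delta: Beacon wins 21–7.
Harbor vs Delta: Harbor wins 15–13.
Beacon beats each rival — Lumen (15–13), Kestrel (21–7), Harbor (17–11), Delta (21–7) — so Beacon is the Condorcet winner.

Yes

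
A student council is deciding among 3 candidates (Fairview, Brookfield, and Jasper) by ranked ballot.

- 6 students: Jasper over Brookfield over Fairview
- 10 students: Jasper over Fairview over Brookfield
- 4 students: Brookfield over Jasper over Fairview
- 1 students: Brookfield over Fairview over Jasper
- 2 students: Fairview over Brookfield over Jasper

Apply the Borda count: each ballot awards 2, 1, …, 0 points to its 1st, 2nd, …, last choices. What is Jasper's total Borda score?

Borda scores:
  Fairview: 6·0 + 10·1 + 4·0 + 1 + 2·2 = 15
  Brookfield: 6·1 + 10·0 + 4·2 + 2 + 2·1 = 18
  Jasper: 6·2 + 10·2 + 4·1 + 0 + 2·0 = 36

36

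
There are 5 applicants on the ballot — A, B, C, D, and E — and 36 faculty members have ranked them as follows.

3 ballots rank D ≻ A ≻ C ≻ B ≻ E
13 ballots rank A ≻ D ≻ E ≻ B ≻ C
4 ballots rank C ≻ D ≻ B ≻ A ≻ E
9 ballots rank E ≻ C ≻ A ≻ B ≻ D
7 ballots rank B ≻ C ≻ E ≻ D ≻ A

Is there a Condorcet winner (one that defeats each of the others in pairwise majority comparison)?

Head-to-head results (36 voters total):
A vs B: A wins 25–11.
A vs C: C wins 20–16.
A vs D: A wins 22–14.
A vs E: A wins 20–16.
B vs C: B wins 20–16.
B vs D: D wins 20–16.
B vs E: E wins 22–14.
C vs D: C wins 20–16.
C vs E: E wins 22–14.
D vs E: D wins 20–16.
No candidate beats all others: A beats B beats C beats A, a majority cycle.

No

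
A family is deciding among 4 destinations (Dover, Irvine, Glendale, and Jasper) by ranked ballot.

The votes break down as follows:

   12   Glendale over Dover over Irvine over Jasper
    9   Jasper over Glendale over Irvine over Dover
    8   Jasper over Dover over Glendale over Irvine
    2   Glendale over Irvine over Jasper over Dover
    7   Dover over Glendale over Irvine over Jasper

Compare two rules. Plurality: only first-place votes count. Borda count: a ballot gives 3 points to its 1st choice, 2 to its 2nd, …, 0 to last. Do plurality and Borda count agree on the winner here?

No

Plurality first-place counts: Dover 7, Irvine 0, Glendale 14, Jasper 17 → Jasper.
Borda totals: Dover 61, Irvine 32, Glendale 82, Jasper 53 → Glendale.
The two rules disagree: plurality picks Jasper, Borda picks Glendale.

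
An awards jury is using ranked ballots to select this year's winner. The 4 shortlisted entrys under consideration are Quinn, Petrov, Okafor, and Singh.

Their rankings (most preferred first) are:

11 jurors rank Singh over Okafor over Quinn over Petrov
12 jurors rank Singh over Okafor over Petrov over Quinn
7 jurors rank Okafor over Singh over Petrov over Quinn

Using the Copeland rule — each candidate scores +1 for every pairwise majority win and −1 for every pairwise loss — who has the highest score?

Singh

Pairwise results:
  Quinn vs Petrov: Petrov wins 19–11.
  Quinn vs Okafor: Okafor wins 30–0.
  Quinn vs Singh: Singh wins 30–0.
  Petrov vs Okafor: Okafor wins 30–0.
  Petrov vs Singh: Singh wins 30–0.
  Okafor vs Singh: Singh wins 23–7.
Copeland scores (wins − losses):
  Quinn: 0 − 3 = -3
  Petrov: 1 − 2 = -1
  Okafor: 2 − 1 = 1
  Singh: 3 − 0 = 3
Singh has the best Copeland score.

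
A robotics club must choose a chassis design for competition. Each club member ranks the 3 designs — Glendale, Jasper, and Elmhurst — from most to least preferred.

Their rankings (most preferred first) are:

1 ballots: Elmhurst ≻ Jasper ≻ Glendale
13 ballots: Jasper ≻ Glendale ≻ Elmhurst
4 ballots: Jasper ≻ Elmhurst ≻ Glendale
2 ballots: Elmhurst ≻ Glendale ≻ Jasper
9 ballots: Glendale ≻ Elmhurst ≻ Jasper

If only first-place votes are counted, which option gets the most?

Jasper

First-place vote totals:
  Glendale: 9
  Jasper: 17
  Elmhurst: 3
Jasper has the most first-place votes.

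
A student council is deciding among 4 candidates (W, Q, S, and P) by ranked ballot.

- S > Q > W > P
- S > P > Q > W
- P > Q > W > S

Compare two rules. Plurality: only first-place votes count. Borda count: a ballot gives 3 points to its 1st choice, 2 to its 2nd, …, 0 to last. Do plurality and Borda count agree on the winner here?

Plurality first-place counts: W 0, Q 0, S 2, P 1 → S.
Borda totals: W 2, Q 5, S 6, P 5 → S.
The two rules agree on S.

Yes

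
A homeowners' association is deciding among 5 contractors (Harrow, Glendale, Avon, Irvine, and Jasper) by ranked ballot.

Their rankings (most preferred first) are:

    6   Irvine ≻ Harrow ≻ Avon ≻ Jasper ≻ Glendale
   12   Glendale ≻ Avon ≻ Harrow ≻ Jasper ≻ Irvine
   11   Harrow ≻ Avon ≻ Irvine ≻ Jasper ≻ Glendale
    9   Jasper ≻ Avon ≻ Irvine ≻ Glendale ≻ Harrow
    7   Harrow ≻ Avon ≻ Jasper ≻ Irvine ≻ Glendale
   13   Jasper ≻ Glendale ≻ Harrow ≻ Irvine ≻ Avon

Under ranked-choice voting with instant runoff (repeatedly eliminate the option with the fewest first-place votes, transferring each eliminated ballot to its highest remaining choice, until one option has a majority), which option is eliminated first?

Avon

Round 1: Jasper 22, Harrow 18, Glendale 12, Irvine 6, Avon 0. Avon has the fewest and is eliminated.
Round 2: Jasper 22, Harrow 18, Glendale 12, Irvine 6. Irvine has the fewest and is eliminated.
Round 3: Harrow 24, Jasper 22, Glendale 12. Glendale has the fewest and is eliminated.
Round 4: Harrow 36, Jasper 22. Harrow has a majority.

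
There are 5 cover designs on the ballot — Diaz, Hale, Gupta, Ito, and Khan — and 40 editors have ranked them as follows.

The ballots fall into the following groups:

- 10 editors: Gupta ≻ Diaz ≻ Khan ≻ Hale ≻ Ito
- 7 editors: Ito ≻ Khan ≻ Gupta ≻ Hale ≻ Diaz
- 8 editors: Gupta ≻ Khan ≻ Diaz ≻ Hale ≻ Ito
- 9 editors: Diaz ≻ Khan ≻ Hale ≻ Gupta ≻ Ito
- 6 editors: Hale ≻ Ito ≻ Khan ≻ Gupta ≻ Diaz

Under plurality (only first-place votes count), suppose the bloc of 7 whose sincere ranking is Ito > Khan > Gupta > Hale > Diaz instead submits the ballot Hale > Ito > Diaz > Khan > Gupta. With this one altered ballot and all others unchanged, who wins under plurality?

First-place totals with the altered ballot: Diaz 9, Hale 13, Gupta 18, Ito 0, Khan 0.
The winner is unchanged: still Gupta.

Gupta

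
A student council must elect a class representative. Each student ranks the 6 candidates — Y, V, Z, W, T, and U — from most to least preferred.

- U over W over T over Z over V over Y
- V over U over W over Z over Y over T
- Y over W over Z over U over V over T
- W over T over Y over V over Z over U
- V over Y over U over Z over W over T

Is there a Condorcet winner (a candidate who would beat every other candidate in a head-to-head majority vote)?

Head-to-head results (5 voters total):
Y vs V: V wins 3–2.
Y vs Z: Y wins 3–2.
Y vs W: W wins 3–2.
Y vs T: Y wins 3–2.
Y vs U: Y wins 3–2.
V vs Z: V wins 3–2.
V vs W: W wins 3–2.
V vs T: V wins 3–2.
V vs U: V wins 3–2.
Z vs W: W wins 4–1.
Z vs T: Z wins 3–2.
Z vs U: U wins 3–2.
W vs T: W wins 5–0.
W vs U: U wins 3–2.
T vs U: U wins 4–1.
No candidate beats all others: Y beats U beats W beats Y, a majority cycle.

No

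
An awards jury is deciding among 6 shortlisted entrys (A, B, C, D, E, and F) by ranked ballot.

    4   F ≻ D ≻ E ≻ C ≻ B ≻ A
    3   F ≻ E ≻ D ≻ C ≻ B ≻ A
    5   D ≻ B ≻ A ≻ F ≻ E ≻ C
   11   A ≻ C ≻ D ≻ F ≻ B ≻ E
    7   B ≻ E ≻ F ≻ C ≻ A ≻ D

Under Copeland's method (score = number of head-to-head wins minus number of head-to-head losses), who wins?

A

Pairwise results:
  A vs B: B wins 19–11.
  A vs C: A wins 16–14.
  A vs D: A wins 18–12.
  A vs E: A wins 16–14.
  A vs F: A wins 16–14.
  B vs C: C wins 18–12.
  B vs D: D wins 23–7.
  B vs E: B wins 23–7.
  B vs F: F wins 18–12.
  C vs D: C wins 18–12.
  C vs E: E wins 19–11.
  C vs F: F wins 19–11.
  D vs E: D wins 20–10.
  D vs F: D wins 16–14.
  E vs F: F wins 23–7.
Copeland scores (wins − losses):
  A: 4 − 1 = 3
  B: 2 − 3 = -1
  C: 2 − 3 = -1
  D: 3 − 2 = 1
  E: 1 − 4 = -3
  F: 3 − 2 = 1
A has the best Copeland score.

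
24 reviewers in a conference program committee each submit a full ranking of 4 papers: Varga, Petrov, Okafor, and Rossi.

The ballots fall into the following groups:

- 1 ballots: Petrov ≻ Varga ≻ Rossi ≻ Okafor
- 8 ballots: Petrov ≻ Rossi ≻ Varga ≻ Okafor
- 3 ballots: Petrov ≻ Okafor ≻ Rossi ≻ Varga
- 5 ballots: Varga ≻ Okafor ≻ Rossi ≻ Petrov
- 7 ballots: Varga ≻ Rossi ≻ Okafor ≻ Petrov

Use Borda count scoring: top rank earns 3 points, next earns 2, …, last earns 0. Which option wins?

Borda scores:
  Varga: 2 + 8·1 + 3·0 + 5·3 + 7·3 = 46
  Petrov: 3 + 8·3 + 3·3 + 5·0 + 7·0 = 36
  Okafor: 0 + 8·0 + 3·2 + 5·2 + 7·1 = 23
  Rossi: 1 + 8·2 + 3·1 + 5·1 + 7·2 = 39
Varga has the highest total.

Varga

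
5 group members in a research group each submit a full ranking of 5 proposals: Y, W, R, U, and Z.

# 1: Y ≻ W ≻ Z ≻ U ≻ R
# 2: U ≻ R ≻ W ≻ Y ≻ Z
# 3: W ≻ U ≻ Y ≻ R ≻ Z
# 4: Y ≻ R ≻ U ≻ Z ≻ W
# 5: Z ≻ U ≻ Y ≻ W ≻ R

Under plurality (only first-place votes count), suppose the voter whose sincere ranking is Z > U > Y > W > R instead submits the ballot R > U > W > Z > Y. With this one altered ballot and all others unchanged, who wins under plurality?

Y

First-place totals with the altered ballot: Y 2, W 1, R 1, U 1, Z 0.
The winner is unchanged: still Y.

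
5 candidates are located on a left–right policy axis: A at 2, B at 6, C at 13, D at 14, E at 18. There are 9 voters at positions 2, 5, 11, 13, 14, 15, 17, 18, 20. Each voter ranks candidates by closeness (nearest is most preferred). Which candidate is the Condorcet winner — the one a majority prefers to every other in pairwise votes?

D

With single-peaked preferences on a line, the Condorcet winner is the candidate closest to the median voter.
The median voter (position 14) is closest to D at 14.
Check: D vs E — voters closer to D: 6 of 9.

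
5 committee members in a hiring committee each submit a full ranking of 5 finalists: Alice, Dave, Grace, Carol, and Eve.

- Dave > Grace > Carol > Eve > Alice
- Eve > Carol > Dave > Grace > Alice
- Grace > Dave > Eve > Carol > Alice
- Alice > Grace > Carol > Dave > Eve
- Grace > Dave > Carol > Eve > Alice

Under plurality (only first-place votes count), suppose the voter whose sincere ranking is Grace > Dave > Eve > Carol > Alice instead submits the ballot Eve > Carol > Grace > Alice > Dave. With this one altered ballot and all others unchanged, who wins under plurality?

First-place totals with the altered ballot: Alice 1, Dave 1, Grace 1, Carol 0, Eve 2.
The switch changes the winner from Grace to Eve.

Eve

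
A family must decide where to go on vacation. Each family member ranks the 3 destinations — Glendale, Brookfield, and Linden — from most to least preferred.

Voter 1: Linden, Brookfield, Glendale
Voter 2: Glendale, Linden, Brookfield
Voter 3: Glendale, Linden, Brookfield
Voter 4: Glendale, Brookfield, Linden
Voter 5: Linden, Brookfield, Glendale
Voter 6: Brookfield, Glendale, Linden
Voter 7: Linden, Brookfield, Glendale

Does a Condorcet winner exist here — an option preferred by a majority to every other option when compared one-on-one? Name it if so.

Head-to-head results (7 voters total):
Glendale vs Brookfield: Brookfield wins 4–3.
Glendale vs Linden: Glendale wins 4–3.
Brookfield vs Linden: Linden wins 5–2.
No candidate beats all others: Glendale beats Linden beats Brookfield beats Glendale, a majority cycle.

None — there is no Condorcet winner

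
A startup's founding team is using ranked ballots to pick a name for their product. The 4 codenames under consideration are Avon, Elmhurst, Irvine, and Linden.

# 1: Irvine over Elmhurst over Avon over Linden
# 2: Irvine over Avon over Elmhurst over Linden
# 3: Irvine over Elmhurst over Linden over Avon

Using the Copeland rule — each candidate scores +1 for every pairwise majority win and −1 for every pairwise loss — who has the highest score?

Pairwise results:
  Avon vs Elmhurst: Elmhurst wins 2–1.
  Avon vs Irvine: Irvine wins 3–0.
  Avon vs Linden: Avon wins 2–1.
  Elmhurst vs Irvine: Irvine wins 3–0.
  Elmhurst vs Linden: Elmhurst wins 3–0.
  Irvine vs Linden: Irvine wins 3–0.
Copeland scores (wins − losses):
  Avon: 1 − 2 = -1
  Elmhurst: 2 − 1 = 1
  Irvine: 3 − 0 = 3
  Linden: 0 − 3 = -3
Irvine has the best Copeland score.

Irvine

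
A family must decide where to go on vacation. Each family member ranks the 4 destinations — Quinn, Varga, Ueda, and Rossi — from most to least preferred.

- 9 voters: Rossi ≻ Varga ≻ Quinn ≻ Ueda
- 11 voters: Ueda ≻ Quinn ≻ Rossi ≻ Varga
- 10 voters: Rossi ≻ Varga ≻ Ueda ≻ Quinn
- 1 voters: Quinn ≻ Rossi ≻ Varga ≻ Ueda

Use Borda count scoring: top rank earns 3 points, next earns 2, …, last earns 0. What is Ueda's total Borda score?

Borda scores:
  Quinn: 9·1 + 11·2 + 10·0 + 3 = 34
  Varga: 9·2 + 11·0 + 10·2 + 1 = 39
  Ueda: 9·0 + 11·3 + 10·1 + 0 = 43
  Rossi: 9·3 + 11·1 + 10·3 + 2 = 70

43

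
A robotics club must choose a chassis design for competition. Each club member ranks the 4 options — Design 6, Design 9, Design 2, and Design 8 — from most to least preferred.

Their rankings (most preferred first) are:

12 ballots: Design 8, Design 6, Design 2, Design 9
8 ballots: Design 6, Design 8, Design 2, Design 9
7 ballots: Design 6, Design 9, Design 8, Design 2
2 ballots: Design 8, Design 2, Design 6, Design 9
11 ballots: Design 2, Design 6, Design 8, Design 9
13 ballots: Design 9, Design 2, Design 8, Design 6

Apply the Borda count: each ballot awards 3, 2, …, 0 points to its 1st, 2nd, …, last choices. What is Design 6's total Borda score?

Borda scores:
  Design 6: 12·2 + 8·3 + 7·3 + 2·1 + 11·2 + 13·0 = 93
  Design 9: 12·0 + 8·0 + 7·2 + 2·0 + 11·0 + 13·3 = 53
  Design 2: 12·1 + 8·1 + 7·0 + 2·2 + 11·3 + 13·2 = 83
  Design 8: 12·3 + 8·2 + 7·1 + 2·3 + 11·1 + 13·1 = 89

93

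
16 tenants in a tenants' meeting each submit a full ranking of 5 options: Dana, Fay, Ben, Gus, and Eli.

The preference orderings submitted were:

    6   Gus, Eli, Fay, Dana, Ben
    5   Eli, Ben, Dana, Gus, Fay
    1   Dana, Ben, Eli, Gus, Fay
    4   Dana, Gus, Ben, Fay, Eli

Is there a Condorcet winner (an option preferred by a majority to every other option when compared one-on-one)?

No

Head-to-head results (16 voters total):
Dana vs Fay: Dana wins 10–6.
Dana vs Ben: Dana wins 11–5.
Dana vs Gus: Dana wins 10–6.
Dana vs Eli: Eli wins 11–5.
Fay vs Ben: Ben wins 10–6.
Fay vs Gus: Gus wins 16–0.
Fay vs Eli: Eli wins 12–4.
Ben vs Gus: Gus wins 10–6.
Ben vs Eli: Eli wins 11–5.
Gus vs Eli: Gus wins 10–6.
No candidate beats all others: Dana beats Gus beats Eli beats Dana, a majority cycle.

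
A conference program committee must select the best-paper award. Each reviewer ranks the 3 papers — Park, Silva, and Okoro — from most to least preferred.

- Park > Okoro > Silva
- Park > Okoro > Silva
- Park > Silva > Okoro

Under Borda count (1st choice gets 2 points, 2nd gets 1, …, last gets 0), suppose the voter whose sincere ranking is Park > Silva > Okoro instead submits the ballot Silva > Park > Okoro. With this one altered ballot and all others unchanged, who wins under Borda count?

Park

Borda totals with the altered ballot: Park 5, Silva 2, Okoro 2.
The winner is unchanged: still Park.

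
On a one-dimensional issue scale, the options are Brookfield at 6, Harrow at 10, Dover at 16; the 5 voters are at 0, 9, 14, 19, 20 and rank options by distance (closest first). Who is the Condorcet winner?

With single-peaked preferences on a line, the Condorcet winner is the candidate closest to the median voter.
The median voter (position 14) is closest to Dover at 16.
Check: Dover vs Brookfield — voters closer to Dover: 3 of 5.

Dover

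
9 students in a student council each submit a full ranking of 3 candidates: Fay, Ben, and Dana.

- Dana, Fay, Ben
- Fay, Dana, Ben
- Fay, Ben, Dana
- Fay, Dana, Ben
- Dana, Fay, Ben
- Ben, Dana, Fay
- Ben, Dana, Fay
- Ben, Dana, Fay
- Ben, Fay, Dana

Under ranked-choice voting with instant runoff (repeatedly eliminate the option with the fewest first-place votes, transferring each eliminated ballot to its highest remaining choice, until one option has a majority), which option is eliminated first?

Dana

Round 1: Ben 4, Fay 3, Dana 2. Dana has the fewest and is eliminated.
Round 2: Fay 5, Ben 4. Fay has a majority.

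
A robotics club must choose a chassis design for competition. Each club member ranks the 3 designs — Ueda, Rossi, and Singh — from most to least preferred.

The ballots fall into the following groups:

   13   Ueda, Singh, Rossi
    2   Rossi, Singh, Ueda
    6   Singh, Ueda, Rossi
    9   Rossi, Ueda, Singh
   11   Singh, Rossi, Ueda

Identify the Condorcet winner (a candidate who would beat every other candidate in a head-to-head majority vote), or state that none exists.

Head-to-head results (41 voters total):
Ueda vs Rossi: Rossi wins 22–19.
Ueda vs Singh: Ueda wins 22–19.
Rossi vs Singh: Singh wins 30–11.
No candidate beats all others: Ueda beats Singh beats Rossi beats Ueda, a majority cycle.

There is no Condorcet winner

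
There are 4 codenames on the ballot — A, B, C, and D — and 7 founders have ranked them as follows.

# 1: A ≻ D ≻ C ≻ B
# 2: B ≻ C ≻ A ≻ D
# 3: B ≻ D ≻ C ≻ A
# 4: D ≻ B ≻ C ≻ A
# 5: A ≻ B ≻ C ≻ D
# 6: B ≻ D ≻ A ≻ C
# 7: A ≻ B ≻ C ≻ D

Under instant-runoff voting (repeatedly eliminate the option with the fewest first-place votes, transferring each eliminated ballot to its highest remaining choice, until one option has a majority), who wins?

Round 1: A 3, B 3, D 1, C 0. C has the fewest and is eliminated.
Round 2: A 3, B 3, D 1. D has the fewest and is eliminated.
Round 3: B 4, A 3. B has a majority.

B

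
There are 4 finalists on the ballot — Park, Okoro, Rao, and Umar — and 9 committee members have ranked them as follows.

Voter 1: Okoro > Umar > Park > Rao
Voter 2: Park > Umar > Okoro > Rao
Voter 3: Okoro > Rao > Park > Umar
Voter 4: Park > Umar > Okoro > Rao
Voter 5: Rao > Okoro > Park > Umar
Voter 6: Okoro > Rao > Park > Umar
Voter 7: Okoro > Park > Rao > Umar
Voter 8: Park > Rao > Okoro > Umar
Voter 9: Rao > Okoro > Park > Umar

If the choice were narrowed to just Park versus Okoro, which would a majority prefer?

Okoro

Ballots ranking Park above Okoro: 3.
Ballots ranking Okoro above Park: 6.
Okoro wins the head-to-head, 6–3.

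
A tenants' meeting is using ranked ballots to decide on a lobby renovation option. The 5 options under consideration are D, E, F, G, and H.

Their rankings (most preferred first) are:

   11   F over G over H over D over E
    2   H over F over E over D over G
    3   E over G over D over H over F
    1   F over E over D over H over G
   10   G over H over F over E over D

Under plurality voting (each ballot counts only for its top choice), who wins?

First-place vote totals:
  D: 0
  E: 3
  F: 12
  G: 10
  H: 2
F has the most first-place votes.

F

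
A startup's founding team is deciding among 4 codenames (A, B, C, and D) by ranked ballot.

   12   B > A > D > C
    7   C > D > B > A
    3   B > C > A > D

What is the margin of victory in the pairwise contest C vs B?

8

Ballots ranking C above B: 7.
Ballots ranking B above C: 12+3 = 15.
B wins 15–7, a margin of 8.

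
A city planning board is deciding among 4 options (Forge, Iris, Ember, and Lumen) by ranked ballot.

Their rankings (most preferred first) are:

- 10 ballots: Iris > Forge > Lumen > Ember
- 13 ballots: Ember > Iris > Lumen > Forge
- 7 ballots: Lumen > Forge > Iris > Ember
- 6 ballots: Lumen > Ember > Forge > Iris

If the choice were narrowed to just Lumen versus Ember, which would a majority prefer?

Ballots ranking Lumen above Ember: 10+7+6 = 23.
Ballots ranking Ember above Lumen: 13.
Lumen wins the head-to-head, 23–13.

Lumen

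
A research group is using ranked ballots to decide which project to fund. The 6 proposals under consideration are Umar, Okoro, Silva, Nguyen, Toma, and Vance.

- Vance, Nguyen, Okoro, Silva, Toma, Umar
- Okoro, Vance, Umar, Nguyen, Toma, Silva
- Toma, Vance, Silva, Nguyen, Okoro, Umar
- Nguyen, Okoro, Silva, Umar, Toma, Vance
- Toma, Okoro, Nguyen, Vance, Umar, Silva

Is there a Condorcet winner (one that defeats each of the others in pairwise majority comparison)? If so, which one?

None — there is no Condorcet winner

Head-to-head results (5 voters total):
Umar vs Okoro: Okoro wins 5–0.
Umar vs Silva: Silva wins 3–2.
Umar vs Nguyen: Nguyen wins 4–1.
Umar vs Toma: Toma wins 3–2.
Umar vs Vance: Vance wins 4–1.
Okoro vs Silva: Okoro wins 4–1.
Okoro vs Nguyen: Nguyen wins 3–2.
Okoro vs Toma: Okoro wins 3–2.
Okoro vs Vance: Okoro wins 3–2.
Silva vs Nguyen: Nguyen wins 4–1.
Silva vs Toma: Toma wins 3–2.
Silva vs Vance: Vance wins 4–1.
Nguyen vs Toma: Nguyen wins 3–2.
Nguyen vs Vance: Vance wins 3–2.
Toma vs Vance: Toma wins 3–2.
No candidate beats all others: Okoro beats Vance beats Nguyen beats Okoro, a majority cycle.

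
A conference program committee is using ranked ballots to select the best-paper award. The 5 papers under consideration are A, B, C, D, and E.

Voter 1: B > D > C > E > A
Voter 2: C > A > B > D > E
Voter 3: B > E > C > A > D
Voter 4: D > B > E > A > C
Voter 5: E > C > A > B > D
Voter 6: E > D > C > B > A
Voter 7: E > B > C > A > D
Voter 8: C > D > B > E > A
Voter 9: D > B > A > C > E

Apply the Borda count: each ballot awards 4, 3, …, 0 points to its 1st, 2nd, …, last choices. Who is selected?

B

Borda scores:
  A: 0 + 3 + 1 + 1 + 2 + 0 + 1 + 0 + 2 = 10
  B: 4 + 2 + 4 + 3 + 1 + 1 + 3 + 2 + 3 = 23
  C: 2 + 4 + 2 + 0 + 3 + 2 + 2 + 4 + 1 = 20
  D: 3 + 1 + 0 + 4 + 0 + 3 + 0 + 3 + 4 = 18
  E: 1 + 0 + 3 + 2 + 4 + 4 + 4 + 1 + 0 = 19
B has the highest total.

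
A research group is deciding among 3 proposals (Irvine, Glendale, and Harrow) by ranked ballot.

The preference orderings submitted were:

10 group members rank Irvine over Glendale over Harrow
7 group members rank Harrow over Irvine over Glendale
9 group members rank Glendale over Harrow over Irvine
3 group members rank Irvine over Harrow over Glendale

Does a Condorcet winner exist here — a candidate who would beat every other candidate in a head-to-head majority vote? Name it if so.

There is no Condorcet winner

Head-to-head results (29 voters total):
Irvine vs Glendale: Irvine wins 20–9.
Irvine vs Harrow: Harrow wins 16–13.
Glendale vs Harrow: Glendale wins 19–10.
No candidate beats all others: Irvine beats Glendale beats Harrow beats Irvine, a majority cycle.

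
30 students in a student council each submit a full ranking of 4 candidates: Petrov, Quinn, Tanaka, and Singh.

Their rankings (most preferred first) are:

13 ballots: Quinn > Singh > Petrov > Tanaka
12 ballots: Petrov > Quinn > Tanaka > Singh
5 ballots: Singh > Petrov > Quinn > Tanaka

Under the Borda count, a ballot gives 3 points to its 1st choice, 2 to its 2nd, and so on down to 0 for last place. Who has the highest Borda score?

Quinn

Borda scores:
  Petrov: 13·1 + 12·3 + 5·2 = 59
  Quinn: 13·3 + 12·2 + 5·1 = 68
  Tanaka: 13·0 + 12·1 + 5·0 = 12
  Singh: 13·2 + 12·0 + 5·3 = 41
Quinn has the highest total.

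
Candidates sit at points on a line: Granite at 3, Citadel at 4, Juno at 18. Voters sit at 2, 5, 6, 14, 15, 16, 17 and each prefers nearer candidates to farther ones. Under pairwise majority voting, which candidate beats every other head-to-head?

With single-peaked preferences on a line, the Condorcet winner is the candidate closest to the median voter.
The median voter (position 14) is closest to Juno at 18.
Check: Juno vs Granite — voters closer to Juno: 4 of 7.

Juno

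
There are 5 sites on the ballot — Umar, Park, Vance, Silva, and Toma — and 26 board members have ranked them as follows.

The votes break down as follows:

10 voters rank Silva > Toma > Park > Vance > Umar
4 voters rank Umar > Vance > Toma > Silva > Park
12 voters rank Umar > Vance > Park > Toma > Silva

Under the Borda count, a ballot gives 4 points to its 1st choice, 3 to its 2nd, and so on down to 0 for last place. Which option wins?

Umar

Borda scores:
  Umar: 10·0 + 4·4 + 12·4 = 64
  Park: 10·2 + 4·0 + 12·2 = 44
  Vance: 10·1 + 4·3 + 12·3 = 58
  Silva: 10·4 + 4·1 + 12·0 = 44
  Toma: 10·3 + 4·2 + 12·1 = 50
Umar has the highest total.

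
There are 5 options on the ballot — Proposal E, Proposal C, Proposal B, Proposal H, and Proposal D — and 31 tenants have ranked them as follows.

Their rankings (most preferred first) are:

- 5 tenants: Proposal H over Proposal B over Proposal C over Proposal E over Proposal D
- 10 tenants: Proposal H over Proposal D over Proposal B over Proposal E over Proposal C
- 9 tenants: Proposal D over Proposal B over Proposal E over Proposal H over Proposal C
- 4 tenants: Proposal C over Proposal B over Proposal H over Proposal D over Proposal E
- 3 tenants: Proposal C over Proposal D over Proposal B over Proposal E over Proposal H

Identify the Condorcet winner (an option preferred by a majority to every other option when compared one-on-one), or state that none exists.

None — there is no Condorcet winner

Head-to-head results (31 voters total):
Proposal E vs Proposal C: Proposal E wins 19–12.
Proposal E vs Proposal B: Proposal B wins 31–0.
Proposal E vs Proposal H: Proposal H wins 19–12.
Proposal E vs Proposal D: Proposal D wins 26–5.
Proposal C vs Proposal B: Proposal B wins 24–7.
Proposal C vs Proposal H: Proposal H wins 24–7.
Proposal C vs Proposal D: Proposal D wins 19–12.
Proposal B vs Proposal H: Proposal B wins 16–15.
Proposal B vs Proposal D: Proposal D wins 22–9.
Proposal H vs Proposal D: Proposal H wins 19–12.
No candidate beats all others: Proposal B beats Proposal H beats Proposal D beats Proposal B, a majority cycle.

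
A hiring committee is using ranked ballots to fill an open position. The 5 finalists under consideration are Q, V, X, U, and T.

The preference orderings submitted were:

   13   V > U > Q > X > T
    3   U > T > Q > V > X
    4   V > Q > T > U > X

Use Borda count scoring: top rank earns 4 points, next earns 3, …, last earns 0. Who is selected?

V

Borda scores:
  Q: 13·2 + 3·2 + 4·3 = 44
  V: 13·4 + 3·1 + 4·4 = 71
  X: 13·1 + 3·0 + 4·0 = 13
  U: 13·3 + 3·4 + 4·1 = 55
  T: 13·0 + 3·3 + 4·2 = 17
V has the highest total.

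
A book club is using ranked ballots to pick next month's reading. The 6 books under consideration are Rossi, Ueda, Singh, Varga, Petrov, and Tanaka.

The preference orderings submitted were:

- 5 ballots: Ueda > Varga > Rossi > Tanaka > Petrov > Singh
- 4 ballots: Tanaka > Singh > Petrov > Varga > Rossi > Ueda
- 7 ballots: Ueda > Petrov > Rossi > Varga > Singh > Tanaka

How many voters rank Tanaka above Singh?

9

Ballots ranking Tanaka above Singh: 5+4 = 9.
Ballots ranking Singh above Tanaka: 7.
So 9 of 16 voters prefer Tanaka to Singh.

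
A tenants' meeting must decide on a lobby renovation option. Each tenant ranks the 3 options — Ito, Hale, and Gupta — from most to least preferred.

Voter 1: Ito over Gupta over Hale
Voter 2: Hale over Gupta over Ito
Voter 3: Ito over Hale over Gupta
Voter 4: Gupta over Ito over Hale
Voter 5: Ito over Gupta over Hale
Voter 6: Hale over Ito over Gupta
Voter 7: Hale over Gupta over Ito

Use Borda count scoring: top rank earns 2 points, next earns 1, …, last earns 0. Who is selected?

Borda scores:
  Ito: 2 + 0 + 2 + 1 + 2 + 1 + 0 = 8
  Hale: 0 + 2 + 1 + 0 + 0 + 2 + 2 = 7
  Gupta: 1 + 1 + 0 + 2 + 1 + 0 + 1 = 6
Ito has the highest total.

Ito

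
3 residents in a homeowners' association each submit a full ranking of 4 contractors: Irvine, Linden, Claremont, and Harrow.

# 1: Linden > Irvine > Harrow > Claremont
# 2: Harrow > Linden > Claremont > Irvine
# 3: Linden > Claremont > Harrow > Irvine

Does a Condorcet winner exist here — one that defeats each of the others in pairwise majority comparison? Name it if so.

Linden

Head-to-head results (3 voters total):
Irvine vs Linden: Linden wins 3–0.
Irvine vs Claremont: Claremont wins 2–1.
Irvine vs Harrow: Harrow wins 2–1.
Linden vs Claremont: Linden wins 3–0.
Linden vs Harrow: Linden wins 2–1.
Claremont vs Harrow: Harrow wins 2–1.
Linden beats each rival — Irvine (3–0), Claremont (3–0), Harrow (2–1) — so Linden is the Condorcet winner.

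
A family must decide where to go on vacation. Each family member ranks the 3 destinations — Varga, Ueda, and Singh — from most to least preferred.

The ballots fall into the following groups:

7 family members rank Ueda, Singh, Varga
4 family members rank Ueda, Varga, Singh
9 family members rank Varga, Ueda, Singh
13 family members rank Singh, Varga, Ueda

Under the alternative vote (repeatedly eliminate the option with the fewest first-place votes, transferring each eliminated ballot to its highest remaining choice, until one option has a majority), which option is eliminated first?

Varga

Round 1: Singh 13, Ueda 11, Varga 9. Varga has the fewest and is eliminated.
Round 2: Ueda 20, Singh 13. Ueda has a majority.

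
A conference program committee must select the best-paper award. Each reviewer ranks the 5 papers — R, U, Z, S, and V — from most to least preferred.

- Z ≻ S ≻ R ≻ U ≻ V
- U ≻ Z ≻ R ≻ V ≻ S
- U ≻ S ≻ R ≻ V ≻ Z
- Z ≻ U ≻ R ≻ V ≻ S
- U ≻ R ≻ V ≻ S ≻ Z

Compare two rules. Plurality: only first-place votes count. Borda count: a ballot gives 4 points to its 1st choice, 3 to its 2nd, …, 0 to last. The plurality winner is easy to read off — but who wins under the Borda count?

Plurality first-place counts: R 0, U 3, Z 2, S 0, V 0 → U.
Borda totals: R 11, U 16, Z 11, S 7, V 5 → U.

U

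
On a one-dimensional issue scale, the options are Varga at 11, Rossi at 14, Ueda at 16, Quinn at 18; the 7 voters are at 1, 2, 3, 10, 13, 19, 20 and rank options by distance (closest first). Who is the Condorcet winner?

Varga

With single-peaked preferences on a line, the Condorcet winner is the candidate closest to the median voter.
The median voter (position 10) is closest to Varga at 11.
Check: Varga vs Ueda — voters closer to Varga: 5 of 7.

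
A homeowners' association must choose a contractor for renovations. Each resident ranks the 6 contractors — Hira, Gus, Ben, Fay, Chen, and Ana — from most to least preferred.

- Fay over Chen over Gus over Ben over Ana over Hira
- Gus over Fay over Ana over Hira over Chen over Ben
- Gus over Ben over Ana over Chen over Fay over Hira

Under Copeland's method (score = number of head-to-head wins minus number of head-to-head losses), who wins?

Pairwise results:
  Hira vs Gus: Gus wins 3–0.
  Hira vs Ben: Ben wins 2–1.
  Hira vs Fay: Fay wins 3–0.
  Hira vs Chen: Chen wins 2–1.
  Hira vs Ana: Ana wins 3–0.
  Gus vs Ben: Gus wins 3–0.
  Gus vs Fay: Gus wins 2–1.
  Gus vs Chen: Gus wins 2–1.
  Gus vs Ana: Gus wins 3–0.
  Ben vs Fay: Fay wins 2–1.
  Ben vs Chen: Chen wins 2–1.
  Ben vs Ana: Ben wins 2–1.
  Fay vs Chen: Fay wins 2–1.
  Fay vs Ana: Fay wins 2–1.
  Chen vs Ana: Ana wins 2–1.
Copeland scores (wins − losses):
  Hira: 0 − 5 = -5
  Gus: 5 − 0 = 5
  Ben: 2 − 3 = -1
  Fay: 4 − 1 = 3
  Chen: 2 − 3 = -1
  Ana: 2 − 3 = -1
Gus has the best Copeland score.

Gus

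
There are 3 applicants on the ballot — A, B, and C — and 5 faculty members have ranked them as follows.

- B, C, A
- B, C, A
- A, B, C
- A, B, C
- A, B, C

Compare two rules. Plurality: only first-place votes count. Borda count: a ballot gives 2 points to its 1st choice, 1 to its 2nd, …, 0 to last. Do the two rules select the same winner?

Plurality first-place counts: A 3, B 2, C 0 → A.
Borda totals: A 6, B 7, C 2 → B.
The two rules disagree: plurality picks A, Borda picks B.

No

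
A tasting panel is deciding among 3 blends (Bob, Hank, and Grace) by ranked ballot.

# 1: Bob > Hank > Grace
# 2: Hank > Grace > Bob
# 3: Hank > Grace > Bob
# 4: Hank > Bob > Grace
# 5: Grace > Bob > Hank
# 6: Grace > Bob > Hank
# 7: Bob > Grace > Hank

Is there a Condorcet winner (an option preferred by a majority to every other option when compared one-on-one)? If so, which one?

None — there is no Condorcet winner

Head-to-head results (7 voters total):
Bob vs Hank: Bob wins 4–3.
Bob vs Grace: Grace wins 4–3.
Hank vs Grace: Hank wins 4–3.
No candidate beats all others: Bob beats Hank beats Grace beats Bob, a majority cycle.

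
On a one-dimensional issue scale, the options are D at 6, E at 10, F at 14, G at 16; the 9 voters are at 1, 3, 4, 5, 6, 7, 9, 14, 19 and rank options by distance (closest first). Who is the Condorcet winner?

With single-peaked preferences on a line, the Condorcet winner is the candidate closest to the median voter.
The median voter (position 6) is closest to D at 6.
Check: D vs G — voters closer to D: 7 of 9.

D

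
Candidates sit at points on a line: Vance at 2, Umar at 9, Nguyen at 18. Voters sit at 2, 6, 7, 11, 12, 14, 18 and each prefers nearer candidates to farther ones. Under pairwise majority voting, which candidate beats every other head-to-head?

Umar

With single-peaked preferences on a line, the Condorcet winner is the candidate closest to the median voter.
The median voter (position 11) is closest to Umar at 9.
Check: Umar vs Vance — voters closer to Umar: 6 of 7.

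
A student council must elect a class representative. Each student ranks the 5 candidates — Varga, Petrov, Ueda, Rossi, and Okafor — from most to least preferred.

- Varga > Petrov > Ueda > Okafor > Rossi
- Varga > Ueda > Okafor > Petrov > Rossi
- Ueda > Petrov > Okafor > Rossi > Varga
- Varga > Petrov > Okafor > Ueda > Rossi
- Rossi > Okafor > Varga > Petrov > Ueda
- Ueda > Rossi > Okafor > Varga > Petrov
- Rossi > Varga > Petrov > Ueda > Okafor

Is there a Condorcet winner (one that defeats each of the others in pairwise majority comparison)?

Head-to-head results (7 voters total):
Varga vs Petrov: Varga wins 6–1.
Varga vs Ueda: Varga wins 5–2.
Varga vs Rossi: Rossi wins 4–3.
Varga vs Okafor: Varga wins 4–3.
Petrov vs Ueda: Petrov wins 4–3.
Petrov vs Rossi: Petrov wins 4–3.
Petrov vs Okafor: Petrov wins 4–3.
Ueda vs Rossi: Ueda wins 5–2.
Ueda vs Okafor: Ueda wins 5–2.
Rossi vs Okafor: Okafor wins 4–3.
No candidate beats all others: Varga beats Petrov beats Rossi beats Varga, a majority cycle.

No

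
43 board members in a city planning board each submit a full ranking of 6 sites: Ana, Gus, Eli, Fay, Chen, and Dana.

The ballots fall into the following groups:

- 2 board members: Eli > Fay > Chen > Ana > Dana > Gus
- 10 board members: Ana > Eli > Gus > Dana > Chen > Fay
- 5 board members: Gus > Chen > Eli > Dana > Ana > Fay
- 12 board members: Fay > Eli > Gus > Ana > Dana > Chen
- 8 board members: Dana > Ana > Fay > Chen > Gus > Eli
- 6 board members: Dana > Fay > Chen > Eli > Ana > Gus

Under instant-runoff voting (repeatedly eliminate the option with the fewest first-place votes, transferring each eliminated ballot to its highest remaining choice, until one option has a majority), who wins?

Round 1: Dana 14, Fay 12, Ana 10, Gus 5, Eli 2, Chen 0. Chen has the fewest and is eliminated.
Round 2: Dana 14, Fay 12, Ana 10, Gus 5, Eli 2. Eli has the fewest and is eliminated.
Round 3: Fay 14, Dana 14, Ana 10, Gus 5. Gus has the fewest and is eliminated.
Round 4: Dana 19, Fay 14, Ana 10. Ana has the fewest and is eliminated.
Round 5: Dana 29, Fay 14. Dana has a majority.

Dana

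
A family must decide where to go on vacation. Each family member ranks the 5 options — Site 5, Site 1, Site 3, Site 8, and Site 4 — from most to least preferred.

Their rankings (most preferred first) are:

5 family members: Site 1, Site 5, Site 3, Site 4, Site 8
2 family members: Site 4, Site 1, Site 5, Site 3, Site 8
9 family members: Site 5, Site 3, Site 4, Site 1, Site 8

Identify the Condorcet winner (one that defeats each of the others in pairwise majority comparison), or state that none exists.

Site 5

Head-to-head results (16 voters total):
Site 5 vs Site 1: Site 5 wins 9–7.
Site 5 vs Site 3: Site 5 wins 16–0.
Site 5 vs Site 8: Site 5 wins 16–0.
Site 5 vs Site 4: Site 5 wins 14–2.
Site 1 vs Site 3: Site 3 wins 9–7.
Site 1 vs Site 8: Site 1 wins 16–0.
Site 1 vs Site 4: Site 4 wins 11–5.
Site 3 vs Site 8: Site 3 wins 16–0.
Site 3 vs Site 4: Site 3 wins 14–2.
Site 8 vs Site 4: Site 4 wins 16–0.
Site 5 beats each rival — Site 1 (9–7), Site 3 (16–0), Site 8 (16–0), Site 4 (14–2) — so Site 5 is the Condorcet winner.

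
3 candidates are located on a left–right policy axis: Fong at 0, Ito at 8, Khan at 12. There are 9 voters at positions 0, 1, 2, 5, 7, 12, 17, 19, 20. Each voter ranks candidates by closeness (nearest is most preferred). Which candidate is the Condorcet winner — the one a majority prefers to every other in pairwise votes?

With single-peaked preferences on a line, the Condorcet winner is the candidate closest to the median voter.
The median voter (position 7) is closest to Ito at 8.
Check: Ito vs Fong — voters closer to Ito: 6 of 9.

Ito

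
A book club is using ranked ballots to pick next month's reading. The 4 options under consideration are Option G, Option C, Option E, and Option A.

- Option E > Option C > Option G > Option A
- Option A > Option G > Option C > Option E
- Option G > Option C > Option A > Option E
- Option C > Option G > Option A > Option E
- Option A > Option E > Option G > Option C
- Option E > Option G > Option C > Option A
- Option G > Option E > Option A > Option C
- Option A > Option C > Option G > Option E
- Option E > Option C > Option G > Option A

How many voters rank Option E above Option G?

4

Ballots ranking Option E above Option G: 4.
Ballots ranking Option G above Option E: 5.
So 4 of 9 voters prefer Option E to Option G.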